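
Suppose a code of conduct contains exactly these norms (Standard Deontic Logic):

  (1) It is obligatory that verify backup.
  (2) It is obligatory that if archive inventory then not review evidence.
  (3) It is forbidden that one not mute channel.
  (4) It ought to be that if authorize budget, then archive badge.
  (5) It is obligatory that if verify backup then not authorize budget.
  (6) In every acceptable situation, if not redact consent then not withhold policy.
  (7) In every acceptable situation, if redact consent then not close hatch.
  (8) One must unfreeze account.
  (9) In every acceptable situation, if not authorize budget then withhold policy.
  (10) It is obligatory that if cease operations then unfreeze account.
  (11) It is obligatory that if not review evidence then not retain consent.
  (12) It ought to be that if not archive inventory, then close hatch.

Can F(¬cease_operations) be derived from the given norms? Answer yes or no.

No

Premise 10 is O(cease_operations → unfreeze_account); even if O(unfreeze_account) held, inferring O(cease_operations) would be affirming the consequent — invalid.
No other premise forces O(cease_operations). An ideal world satisfying every premise can still have ¬cease_operations true, so F(¬cease_operations) is not derivable.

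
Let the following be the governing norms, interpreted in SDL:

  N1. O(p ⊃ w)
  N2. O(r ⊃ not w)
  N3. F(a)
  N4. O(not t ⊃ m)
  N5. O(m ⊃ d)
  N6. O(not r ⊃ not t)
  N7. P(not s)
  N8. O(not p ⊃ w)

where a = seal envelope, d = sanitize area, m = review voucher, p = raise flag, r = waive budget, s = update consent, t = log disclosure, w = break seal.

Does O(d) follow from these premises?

Yes

Premises 1 and 8 are O(p ⊃ w) and O(not p ⊃ w); every ideal world satisfies p or not p, so in either case w holds — hence O(w).
The contrapositive of premise 2 (O(r ⊃ not w)) is O(w ⊃ not r), and O(w) is already established, so O(not r).
Premise 6 is O(not r ⊃ not t); since O(not r), deontic closure gives O(not t).
With premise 4, O(not t ⊃ m), the K-axiom yields O(m).
Premise 5 is O(m ⊃ d); since O(m), deontic closure gives O(d).
Premises 3, 7 do not contribute to this derivation.
So O(d) follows.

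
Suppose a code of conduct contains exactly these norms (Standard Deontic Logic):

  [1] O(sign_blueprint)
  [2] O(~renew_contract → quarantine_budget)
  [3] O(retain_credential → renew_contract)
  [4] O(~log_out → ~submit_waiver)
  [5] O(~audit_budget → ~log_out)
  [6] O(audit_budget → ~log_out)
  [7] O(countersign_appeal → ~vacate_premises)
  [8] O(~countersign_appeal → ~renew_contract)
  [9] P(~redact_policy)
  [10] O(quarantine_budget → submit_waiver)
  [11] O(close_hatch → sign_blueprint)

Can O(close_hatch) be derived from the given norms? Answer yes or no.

Premise 11 is O(close_hatch → sign_blueprint); even if O(sign_blueprint) held, inferring O(close_hatch) would be affirming the consequent — invalid.
No other premise forces O(close_hatch). An ideal world satisfying every premise can still have close_hatch false, so O(close_hatch) is not derivable.

No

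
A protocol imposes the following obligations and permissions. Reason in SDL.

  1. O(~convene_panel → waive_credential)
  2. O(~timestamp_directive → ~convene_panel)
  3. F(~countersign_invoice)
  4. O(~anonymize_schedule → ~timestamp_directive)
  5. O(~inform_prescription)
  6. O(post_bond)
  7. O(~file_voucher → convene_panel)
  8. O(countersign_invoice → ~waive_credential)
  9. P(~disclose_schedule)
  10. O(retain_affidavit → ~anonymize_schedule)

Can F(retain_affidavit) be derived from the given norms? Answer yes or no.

Yes

F(~countersign_invoice) at premise 3 means O(countersign_invoice).
With premise 8, O(countersign_invoice → ~waive_credential), the K-axiom yields O(~waive_credential).
Premise 1, O(~convene_panel → waive_credential), contraposes to O(~waive_credential → convene_panel); with O(~waive_credential) we get O(convene_panel).
The contrapositive of premise 2 (O(~timestamp_directive → ~convene_panel)) is O(convene_panel → timestamp_directive), and O(convene_panel) is already established, so O(timestamp_directive).
Premise 4 is O(~anonymize_schedule → ~timestamp_directive); contrapositively O(timestamp_directive → anonymize_schedule). Since O(timestamp_directive) holds, K gives O(anonymize_schedule).
The contrapositive of premise 10 (O(retain_affidavit → ~anonymize_schedule)) is O(anonymize_schedule → ~retain_affidavit), and O(anonymize_schedule) is already established, so O(~retain_affidavit).
Premises 5, 6, 7, 9 do not contribute to this derivation.
So O(~retain_affidavit) holds, i.e. F(retain_affidavit). The claim follows.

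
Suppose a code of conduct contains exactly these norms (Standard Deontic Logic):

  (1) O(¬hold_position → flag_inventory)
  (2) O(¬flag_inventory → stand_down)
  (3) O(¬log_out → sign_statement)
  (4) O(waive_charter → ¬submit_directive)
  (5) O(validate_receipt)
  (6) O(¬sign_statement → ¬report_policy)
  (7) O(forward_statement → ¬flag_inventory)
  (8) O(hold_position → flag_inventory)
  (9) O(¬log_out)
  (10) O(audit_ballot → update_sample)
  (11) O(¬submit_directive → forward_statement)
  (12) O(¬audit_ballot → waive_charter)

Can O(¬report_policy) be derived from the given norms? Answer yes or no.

Premise 6 is O(¬sign_statement → ¬report_policy), but O(¬sign_statement) is not derivable from the premises, so it does not yield O(¬report_policy).
No other premise forces O(¬report_policy). An ideal world satisfying every premise can still have ¬report_policy false, so O(¬report_policy) is not derivable.

No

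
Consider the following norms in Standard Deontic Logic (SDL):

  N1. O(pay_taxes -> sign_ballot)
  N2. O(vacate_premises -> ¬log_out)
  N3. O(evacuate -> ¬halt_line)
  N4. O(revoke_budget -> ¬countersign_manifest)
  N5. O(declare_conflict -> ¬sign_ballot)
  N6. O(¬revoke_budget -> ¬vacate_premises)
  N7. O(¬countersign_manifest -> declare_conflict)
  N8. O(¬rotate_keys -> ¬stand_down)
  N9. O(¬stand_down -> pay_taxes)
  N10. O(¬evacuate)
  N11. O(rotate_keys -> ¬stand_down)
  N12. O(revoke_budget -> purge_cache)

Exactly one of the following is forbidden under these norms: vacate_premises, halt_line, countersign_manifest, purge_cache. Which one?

Premises 8 and 11 cover both cases: O(¬rotate_keys -> ¬stand_down) and O(rotate_keys -> ¬stand_down). Since ¬rotate_keys ∨ rotate_keys is a tautology, O(¬stand_down) follows.
From O(¬stand_down) and premise 9, O(¬stand_down -> pay_taxes), we obtain O(pay_taxes).
With premise 1, O(pay_taxes -> sign_ballot), the K-axiom yields O(sign_ballot).
Premise 5, O(declare_conflict -> ¬sign_ballot), contraposes to O(sign_ballot -> ¬declare_conflict); with O(sign_ballot) we get O(¬declare_conflict).
Premise 7, O(¬countersign_manifest -> declare_conflict), contraposes to O(¬declare_conflict -> countersign_manifest); with O(¬declare_conflict) we get O(countersign_manifest).
Premise 4 is O(revoke_budget -> ¬countersign_manifest); contrapositively O(countersign_manifest -> ¬revoke_budget). Since O(countersign_manifest) holds, K gives O(¬revoke_budget).
Applying K to premise 6 (O(¬revoke_budget -> ¬vacate_premises)) and O(¬revoke_budget) yields O(¬vacate_premises).
So O(¬vacate_premises) holds, i.e. vacate_premises is forbidden. None of the other listed options is forbidden under the premises.

vacate_premises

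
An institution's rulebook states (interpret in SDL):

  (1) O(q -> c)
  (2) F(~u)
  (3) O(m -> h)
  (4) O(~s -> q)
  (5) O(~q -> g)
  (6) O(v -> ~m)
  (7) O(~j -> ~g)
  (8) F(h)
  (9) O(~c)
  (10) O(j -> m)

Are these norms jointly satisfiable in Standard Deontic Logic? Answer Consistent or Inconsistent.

Inconsistent

F(h) at premise 8 means O(~h).
The contrapositive of premise 3 (O(m -> h)) is O(~h -> ~m), and O(~h) is already established, so O(~m).
The contrapositive of premise 10 (O(j -> m)) is O(~m -> ~j), and O(~m) is already established, so O(~j).
Premise 7 is O(~j -> ~g); since O(~j), deontic closure gives O(~g).
Premise 5 is O(~q -> g); contrapositively O(~g -> q). Since O(~g) holds, K gives O(q).
Premise 1 is O(q -> c); since O(q), deontic closure gives O(c).
However, premise 9 gives O(~c).
We now have both O(c) and O(~c) — c is simultaneously obligatory and forbidden, violating the D-axiom.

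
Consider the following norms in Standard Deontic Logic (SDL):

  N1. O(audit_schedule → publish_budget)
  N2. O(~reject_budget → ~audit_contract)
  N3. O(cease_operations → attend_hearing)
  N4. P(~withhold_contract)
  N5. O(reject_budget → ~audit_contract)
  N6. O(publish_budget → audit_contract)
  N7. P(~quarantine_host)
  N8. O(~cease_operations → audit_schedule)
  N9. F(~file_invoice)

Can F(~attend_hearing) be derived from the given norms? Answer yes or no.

Yes

By case analysis on reject_budget: premise 5 gives O(reject_budget → ~audit_contract) and premise 2 gives O(~reject_budget → ~audit_contract), so O(~audit_contract) either way.
Premise 6, O(publish_budget → audit_contract), contraposes to O(~audit_contract → ~publish_budget); with O(~audit_contract) we get O(~publish_budget).
Premise 1, O(audit_schedule → publish_budget), contraposes to O(~publish_budget → ~audit_schedule); with O(~publish_budget) we get O(~audit_schedule).
The contrapositive of premise 8 (O(~cease_operations → audit_schedule)) is O(~audit_schedule → cease_operations), and O(~audit_schedule) is already established, so O(cease_operations).
Premise 3 is O(cease_operations → attend_hearing); since O(cease_operations), deontic closure gives O(attend_hearing).
Premises 4, 7, 9 do not contribute to this derivation.
So O(attend_hearing) holds, i.e. F(~attend_hearing). The claim follows.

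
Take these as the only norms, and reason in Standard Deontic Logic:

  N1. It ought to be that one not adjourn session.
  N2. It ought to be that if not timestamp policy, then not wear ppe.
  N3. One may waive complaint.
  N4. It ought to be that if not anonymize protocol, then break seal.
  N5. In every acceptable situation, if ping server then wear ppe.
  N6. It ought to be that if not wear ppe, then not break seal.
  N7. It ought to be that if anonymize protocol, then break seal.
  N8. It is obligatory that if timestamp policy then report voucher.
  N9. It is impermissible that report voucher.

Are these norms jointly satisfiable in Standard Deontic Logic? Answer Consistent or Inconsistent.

Inconsistent

By case analysis on anonymize_protocol: premise 7 gives O(anonymize_protocol → break_seal) and premise 4 gives O(¬anonymize_protocol → break_seal), so O(break_seal) either way.
The contrapositive of premise 6 (O(¬wear_ppe → ¬break_seal)) is O(break_seal → wear_ppe), and O(break_seal) is already established, so O(wear_ppe).
Premise 2, O(¬timestamp_policy → ¬wear_ppe), contraposes to O(wear_ppe → timestamp_policy); with O(wear_ppe) we get O(timestamp_policy).
Premise 8 is O(timestamp_policy → report_voucher); since O(timestamp_policy), deontic closure gives O(report_voucher).
Yet premise 9 is F(report_voucher), i.e. O(¬report_voucher).
We now have both O(report_voucher) and O(¬report_voucher) — report_voucher is simultaneously obligatory and forbidden, violating the D-axiom.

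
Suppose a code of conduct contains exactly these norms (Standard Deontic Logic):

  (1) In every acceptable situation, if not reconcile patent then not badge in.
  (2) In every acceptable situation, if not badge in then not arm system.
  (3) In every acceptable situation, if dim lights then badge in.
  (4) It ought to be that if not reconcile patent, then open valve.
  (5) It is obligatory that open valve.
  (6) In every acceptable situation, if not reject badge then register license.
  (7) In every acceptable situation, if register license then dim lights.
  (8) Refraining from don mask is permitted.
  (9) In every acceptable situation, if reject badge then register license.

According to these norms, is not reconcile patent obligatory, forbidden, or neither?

Forbidden

Premises 6 and 9 cover both cases: O(¬reject_badge → register_license) and O(reject_badge → register_license). Since ¬reject_badge ∨ reject_badge is a tautology, O(register_license) follows.
Applying K to premise 7 (O(register_license → dim_lights)) and O(register_license) yields O(dim_lights).
From O(dim_lights) and premise 3, O(dim_lights → badge_in), we obtain O(badge_in).
The contrapositive of premise 1 (O(¬reconcile_patent → ¬badge_in)) is O(badge_in → reconcile_patent), and O(badge_in) is already established, so O(reconcile_patent).
Premises 2, 4, 5, 8 do not contribute to this derivation.
Thus O(reconcile_patent), which is F(¬reconcile_patent): ¬reconcile_patent is forbidden.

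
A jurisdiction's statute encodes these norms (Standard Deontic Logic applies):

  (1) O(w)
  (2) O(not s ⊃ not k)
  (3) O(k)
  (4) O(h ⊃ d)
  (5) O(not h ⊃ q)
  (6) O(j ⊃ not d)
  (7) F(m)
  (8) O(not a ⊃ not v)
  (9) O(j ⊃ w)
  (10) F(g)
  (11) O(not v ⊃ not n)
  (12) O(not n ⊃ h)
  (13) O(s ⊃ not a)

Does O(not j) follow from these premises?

From premise 3 we have O(k).
Premise 2 is O(not s ⊃ not k); contrapositively O(k ⊃ s). Since O(k) holds, K gives O(s).
Applying K to premise 13 (O(s ⊃ not a)) and O(s) yields O(not a).
Applying K to premise 8 (O(not a ⊃ not v)) and O(not a) yields O(not v).
Premise 11 is O(not v ⊃ not n); since O(not v), deontic closure gives O(not n).
From O(not n) and premise 12, O(not n ⊃ h), we obtain O(h).
Premise 4 is O(h ⊃ d); since O(h), deontic closure gives O(d).
Premise 6 is O(j ⊃ not d); contrapositively O(d ⊃ not j). Since O(d) holds, K gives O(not j).
Premises 1, 5, 7, 9, 10 do not contribute to this derivation.
So O(not j) follows.

Yes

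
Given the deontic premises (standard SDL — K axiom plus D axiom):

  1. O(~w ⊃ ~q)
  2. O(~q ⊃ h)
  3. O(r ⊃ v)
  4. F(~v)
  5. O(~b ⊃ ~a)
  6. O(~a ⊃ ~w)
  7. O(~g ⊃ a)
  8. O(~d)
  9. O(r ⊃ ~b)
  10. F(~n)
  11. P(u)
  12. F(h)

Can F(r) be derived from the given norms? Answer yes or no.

Yes

Premise 12, F(h), is equivalent to O(~h).
Premise 2, O(~q ⊃ h), contraposes to O(~h ⊃ q); with O(~h) we get O(q).
The contrapositive of premise 1 (O(~w ⊃ ~q)) is O(q ⊃ w), and O(q) is already established, so O(w).
Premise 6 is O(~a ⊃ ~w); contrapositively O(w ⊃ a). Since O(w) holds, K gives O(a).
Premise 5 is O(~b ⊃ ~a); contrapositively O(a ⊃ b). Since O(a) holds, K gives O(b).
Premise 9 is O(r ⊃ ~b); contrapositively O(b ⊃ ~r). Since O(b) holds, K gives O(~r).
Premises 3, 4, 7, 8, 10, 11 do not contribute to this derivation.
So O(~r) holds, i.e. F(r). The claim follows.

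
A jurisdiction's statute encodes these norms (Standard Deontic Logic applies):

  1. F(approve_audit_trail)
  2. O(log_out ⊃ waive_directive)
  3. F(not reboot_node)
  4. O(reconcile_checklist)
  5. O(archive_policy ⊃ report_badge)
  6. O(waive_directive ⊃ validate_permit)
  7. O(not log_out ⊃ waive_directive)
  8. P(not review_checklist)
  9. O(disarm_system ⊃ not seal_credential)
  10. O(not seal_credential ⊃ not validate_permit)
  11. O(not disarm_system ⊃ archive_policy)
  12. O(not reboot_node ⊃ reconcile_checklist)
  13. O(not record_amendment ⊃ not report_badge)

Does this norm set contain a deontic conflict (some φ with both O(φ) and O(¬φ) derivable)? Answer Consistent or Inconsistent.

Premise 12 is O(not reboot_node ⊃ reconcile_checklist); even if O(reconcile_checklist) held, inferring O(not reboot_node) would be affirming the consequent — invalid.
So O(not reboot_node) is not derivable, and the apparent clash with O(reboot_node) does not arise.
A world satisfying every obligation exists (e.g. approve_audit_trail=false, archive_policy=true, disarm_system=false, log_out=false, reboot_node=true, reconcile_checklist=true, record_amendment=true, report_badge=true, review_checklist=false, seal_credential=true, validate_permit=true, waive_directive=true); no atom is both obligatory and forbidden, so the set is consistent.

Consistent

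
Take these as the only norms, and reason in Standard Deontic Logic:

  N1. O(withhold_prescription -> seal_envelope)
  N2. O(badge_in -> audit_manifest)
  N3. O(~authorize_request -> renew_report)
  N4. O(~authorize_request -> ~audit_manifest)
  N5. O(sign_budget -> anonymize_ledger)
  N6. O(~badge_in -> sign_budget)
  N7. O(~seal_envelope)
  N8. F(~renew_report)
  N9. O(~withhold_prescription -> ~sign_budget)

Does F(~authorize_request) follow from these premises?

Premise 7 states O(~seal_envelope) outright.
Premise 1, O(withhold_prescription -> seal_envelope), contraposes to O(~seal_envelope -> ~withhold_prescription); with O(~seal_envelope) we get O(~withhold_prescription).
From O(~withhold_prescription) and premise 9, O(~withhold_prescription -> ~sign_budget), we obtain O(~sign_budget).
The contrapositive of premise 6 (O(~badge_in -> sign_budget)) is O(~sign_budget -> badge_in), and O(~sign_budget) is already established, so O(badge_in).
Applying K to premise 2 (O(badge_in -> audit_manifest)) and O(badge_in) yields O(audit_manifest).
The contrapositive of premise 4 (O(~authorize_request -> ~audit_manifest)) is O(audit_manifest -> authorize_request), and O(audit_manifest) is already established, so O(authorize_request).
Premises 3, 5, 8 do not contribute to this derivation.
So O(authorize_request) holds, i.e. F(~authorize_request). The claim follows.

Yes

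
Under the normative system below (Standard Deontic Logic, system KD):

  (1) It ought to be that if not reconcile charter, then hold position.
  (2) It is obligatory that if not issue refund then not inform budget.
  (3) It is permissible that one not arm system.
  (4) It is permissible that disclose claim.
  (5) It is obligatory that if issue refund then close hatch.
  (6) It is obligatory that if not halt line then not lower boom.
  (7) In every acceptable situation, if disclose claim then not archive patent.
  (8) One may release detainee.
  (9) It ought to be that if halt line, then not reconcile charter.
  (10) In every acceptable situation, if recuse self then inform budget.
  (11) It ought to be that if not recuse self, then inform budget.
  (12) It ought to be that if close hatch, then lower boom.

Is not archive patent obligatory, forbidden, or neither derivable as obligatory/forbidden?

Premise 7 is O(disclose_claim → ¬archive_patent), but O(disclose_claim) is not derivable from the premises (the permission P(disclose_claim) asserts only ¬O(¬disclose_claim), not O(disclose_claim)), so it does not yield O(¬archive_patent).
No premise or chain of K-axiom applications forces O(¬archive_patent), and none forces O(archive_patent). So ¬archive_patent is neither obligatory nor forbidden under these norms.

Neither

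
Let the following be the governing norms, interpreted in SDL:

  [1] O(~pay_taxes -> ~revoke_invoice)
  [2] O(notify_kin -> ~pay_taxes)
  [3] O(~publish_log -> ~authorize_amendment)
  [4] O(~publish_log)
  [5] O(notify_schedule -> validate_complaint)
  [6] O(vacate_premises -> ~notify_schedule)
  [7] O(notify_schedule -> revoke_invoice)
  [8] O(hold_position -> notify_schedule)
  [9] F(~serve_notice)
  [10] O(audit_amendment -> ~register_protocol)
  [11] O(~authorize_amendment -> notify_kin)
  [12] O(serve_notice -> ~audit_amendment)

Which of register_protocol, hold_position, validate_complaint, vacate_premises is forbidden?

hold_position

Premise 4 gives O(~publish_log).
From O(~publish_log) and premise 3, O(~publish_log -> ~authorize_amendment), we obtain O(~authorize_amendment).
Premise 11 is O(~authorize_amendment -> notify_kin); since O(~authorize_amendment), deontic closure gives O(notify_kin).
Premise 2 is O(notify_kin -> ~pay_taxes); since O(notify_kin), deontic closure gives O(~pay_taxes).
Premise 1 is O(~pay_taxes -> ~revoke_invoice); since O(~pay_taxes), deontic closure gives O(~revoke_invoice).
Premise 7, O(notify_schedule -> revoke_invoice), contraposes to O(~revoke_invoice -> ~notify_schedule); with O(~revoke_invoice) we get O(~notify_schedule).
Premise 8, O(hold_position -> notify_schedule), contraposes to O(~notify_schedule -> ~hold_position); with O(~notify_schedule) we get O(~hold_position).
So O(~hold_position) holds, i.e. hold_position is forbidden. None of the other listed options is forbidden under the premises.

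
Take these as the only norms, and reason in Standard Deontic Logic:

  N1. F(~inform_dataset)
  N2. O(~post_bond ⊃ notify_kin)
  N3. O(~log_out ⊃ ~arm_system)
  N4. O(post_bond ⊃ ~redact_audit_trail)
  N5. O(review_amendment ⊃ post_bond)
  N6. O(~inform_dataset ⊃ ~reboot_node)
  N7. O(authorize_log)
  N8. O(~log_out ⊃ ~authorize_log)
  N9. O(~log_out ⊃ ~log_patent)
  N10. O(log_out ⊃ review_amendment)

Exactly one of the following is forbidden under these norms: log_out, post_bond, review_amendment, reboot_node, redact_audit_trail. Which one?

Premise 7 gives O(authorize_log).
Premise 8 is O(~log_out ⊃ ~authorize_log); contrapositively O(authorize_log ⊃ log_out). Since O(authorize_log) holds, K gives O(log_out).
From O(log_out) and premise 10, O(log_out ⊃ review_amendment), we obtain O(review_amendment).
Premise 5 is O(review_amendment ⊃ post_bond); since O(review_amendment), deontic closure gives O(post_bond).
Premise 4 is O(post_bond ⊃ ~redact_audit_trail); since O(post_bond), deontic closure gives O(~redact_audit_trail).
So O(~redact_audit_trail) holds, i.e. redact_audit_trail is forbidden. None of the other listed options is forbidden under the premises.

redact_audit_trail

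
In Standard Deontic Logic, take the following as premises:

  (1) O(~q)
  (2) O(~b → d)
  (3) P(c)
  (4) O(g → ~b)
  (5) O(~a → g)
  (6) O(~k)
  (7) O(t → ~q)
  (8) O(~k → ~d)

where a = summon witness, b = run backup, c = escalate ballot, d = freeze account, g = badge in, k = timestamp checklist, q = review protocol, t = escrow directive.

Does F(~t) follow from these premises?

No

Premise 7 is O(t → ~q); even if O(~q) held, inferring O(t) would be affirming the consequent — invalid.
No other premise forces O(t). An ideal world satisfying every premise can still have ~t true, so F(~t) is not derivable.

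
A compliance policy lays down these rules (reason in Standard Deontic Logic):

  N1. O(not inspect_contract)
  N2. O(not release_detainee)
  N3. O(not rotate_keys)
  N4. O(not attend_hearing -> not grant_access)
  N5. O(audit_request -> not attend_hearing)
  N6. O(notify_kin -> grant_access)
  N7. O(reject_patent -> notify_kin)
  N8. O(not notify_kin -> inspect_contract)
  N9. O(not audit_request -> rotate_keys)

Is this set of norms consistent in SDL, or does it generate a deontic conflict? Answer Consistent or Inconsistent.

Premise 1 states O(not inspect_contract) outright.
Premise 8 is O(not notify_kin -> inspect_contract); contrapositively O(not inspect_contract -> notify_kin). Since O(not inspect_contract) holds, K gives O(notify_kin).
From O(notify_kin) and premise 6, O(notify_kin -> grant_access), we obtain O(grant_access).
The contrapositive of premise 4 (O(not attend_hearing -> not grant_access)) is O(grant_access -> attend_hearing), and O(grant_access) is already established, so O(attend_hearing).
Premise 5, O(audit_request -> not attend_hearing), contraposes to O(attend_hearing -> not audit_request); with O(attend_hearing) we get O(not audit_request).
Premise 9 is O(not audit_request -> rotate_keys); since O(not audit_request), deontic closure gives O(rotate_keys).
But premise 3 directly asserts O(not rotate_keys).
We now have both O(rotate_keys) and O(not rotate_keys) — rotate_keys is simultaneously obligatory and forbidden, violating the D-axiom.

Inconsistent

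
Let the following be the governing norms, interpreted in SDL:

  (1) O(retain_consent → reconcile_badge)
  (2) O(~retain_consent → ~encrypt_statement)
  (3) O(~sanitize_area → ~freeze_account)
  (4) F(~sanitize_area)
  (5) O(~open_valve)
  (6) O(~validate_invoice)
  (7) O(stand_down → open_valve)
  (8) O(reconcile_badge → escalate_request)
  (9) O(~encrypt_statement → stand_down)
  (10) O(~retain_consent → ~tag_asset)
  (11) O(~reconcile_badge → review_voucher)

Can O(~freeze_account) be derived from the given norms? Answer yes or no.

No

Premise 3 is O(~sanitize_area → ~freeze_account), but O(~sanitize_area) is not derivable from the premises, so it does not yield O(~freeze_account).
No other premise forces O(~freeze_account). An ideal world satisfying every premise can still have ~freeze_account false, so O(~freeze_account) is not derivable.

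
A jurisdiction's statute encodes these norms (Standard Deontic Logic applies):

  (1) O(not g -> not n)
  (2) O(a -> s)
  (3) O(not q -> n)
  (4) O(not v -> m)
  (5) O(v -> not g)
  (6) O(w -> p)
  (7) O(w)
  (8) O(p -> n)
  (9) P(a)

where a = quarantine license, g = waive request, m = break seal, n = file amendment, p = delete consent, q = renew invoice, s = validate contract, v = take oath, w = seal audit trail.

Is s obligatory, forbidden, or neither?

Premise 2 is O(a -> s), but O(a) is not derivable from the premises (the permission P(a) asserts only not O(not a), not O(a)), so it does not yield O(s).
No premise or chain of K-axiom applications forces O(s), and none forces O(not s). So s is neither obligatory nor forbidden under these norms.

Neither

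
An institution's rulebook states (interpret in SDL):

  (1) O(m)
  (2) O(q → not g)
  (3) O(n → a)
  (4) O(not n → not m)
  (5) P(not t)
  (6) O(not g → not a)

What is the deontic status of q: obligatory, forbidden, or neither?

Forbidden

Premise 1 states O(m) outright.
Premise 4, O(not n → not m), contraposes to O(m → n); with O(m) we get O(n).
With premise 3, O(n → a), the K-axiom yields O(a).
Premise 6 is O(not g → not a); contrapositively O(a → g). Since O(a) holds, K gives O(g).
The contrapositive of premise 2 (O(q → not g)) is O(g → not q), and O(g) is already established, so O(not q).
Premise 5 does not contribute to this derivation.
Thus O(not q), which is F(q): q is forbidden.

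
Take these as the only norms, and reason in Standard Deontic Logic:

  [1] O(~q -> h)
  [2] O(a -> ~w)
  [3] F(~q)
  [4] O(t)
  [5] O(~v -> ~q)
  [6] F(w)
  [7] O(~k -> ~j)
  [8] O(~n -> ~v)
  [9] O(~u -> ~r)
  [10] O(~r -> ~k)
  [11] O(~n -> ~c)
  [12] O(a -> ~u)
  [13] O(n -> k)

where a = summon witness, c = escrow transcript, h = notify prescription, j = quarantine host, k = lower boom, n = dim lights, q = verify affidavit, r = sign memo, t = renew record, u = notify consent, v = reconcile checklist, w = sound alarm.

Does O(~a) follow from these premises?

Premise 3, F(~q), is equivalent to O(q).
The contrapositive of premise 5 (O(~v -> ~q)) is O(q -> v), and O(q) is already established, so O(v).
The contrapositive of premise 8 (O(~n -> ~v)) is O(v -> n), and O(v) is already established, so O(n).
With premise 13, O(n -> k), the K-axiom yields O(k).
Premise 10 is O(~r -> ~k); contrapositively O(k -> r). Since O(k) holds, K gives O(r).
Premise 9, O(~u -> ~r), contraposes to O(r -> u); with O(r) we get O(u).
Premise 12 is O(a -> ~u); contrapositively O(u -> ~a). Since O(u) holds, K gives O(~a).
Premises 1, 2, 4, 6, 7, 11 do not contribute to this derivation.
So O(~a) follows.

Yes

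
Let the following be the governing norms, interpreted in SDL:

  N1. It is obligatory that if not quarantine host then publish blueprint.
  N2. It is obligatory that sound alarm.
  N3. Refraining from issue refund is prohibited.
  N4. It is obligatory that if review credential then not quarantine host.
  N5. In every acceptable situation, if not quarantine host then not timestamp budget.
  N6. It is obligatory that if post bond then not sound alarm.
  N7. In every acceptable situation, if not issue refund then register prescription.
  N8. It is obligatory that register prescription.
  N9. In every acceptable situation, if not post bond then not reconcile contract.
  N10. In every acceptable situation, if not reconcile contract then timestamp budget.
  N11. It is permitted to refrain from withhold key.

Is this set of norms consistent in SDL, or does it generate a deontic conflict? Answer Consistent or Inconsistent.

Premise 7 is O(¬issue_refund → register_prescription); even if O(register_prescription) held, inferring O(¬issue_refund) would be affirming the consequent — invalid.
So O(¬issue_refund) is not derivable, and the apparent clash with O(issue_refund) does not arise.
A world satisfying every obligation exists (e.g. issue_refund=true, post_bond=false, publish_blueprint=false, quarantine_host=true, reconcile_contract=false, register_prescription=true, review_credential=false, sound_alarm=true, timestamp_budget=true, withhold_key=false); no atom is both obligatory and forbidden, so the set is consistent.

Consistent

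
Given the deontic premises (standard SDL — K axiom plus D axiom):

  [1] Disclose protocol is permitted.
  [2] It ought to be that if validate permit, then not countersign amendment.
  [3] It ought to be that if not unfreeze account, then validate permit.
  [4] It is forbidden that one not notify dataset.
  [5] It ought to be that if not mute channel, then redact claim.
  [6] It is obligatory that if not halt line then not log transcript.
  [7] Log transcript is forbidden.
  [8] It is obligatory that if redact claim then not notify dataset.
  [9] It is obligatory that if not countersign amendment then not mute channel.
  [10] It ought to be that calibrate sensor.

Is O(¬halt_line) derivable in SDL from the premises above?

Premise 6 is O(¬halt_line → ¬log_transcript); even if O(¬log_transcript) held, inferring O(¬halt_line) would be affirming the consequent — invalid.
No other premise forces O(¬halt_line). An ideal world satisfying every premise can still have ¬halt_line false, so O(¬halt_line) is not derivable.

No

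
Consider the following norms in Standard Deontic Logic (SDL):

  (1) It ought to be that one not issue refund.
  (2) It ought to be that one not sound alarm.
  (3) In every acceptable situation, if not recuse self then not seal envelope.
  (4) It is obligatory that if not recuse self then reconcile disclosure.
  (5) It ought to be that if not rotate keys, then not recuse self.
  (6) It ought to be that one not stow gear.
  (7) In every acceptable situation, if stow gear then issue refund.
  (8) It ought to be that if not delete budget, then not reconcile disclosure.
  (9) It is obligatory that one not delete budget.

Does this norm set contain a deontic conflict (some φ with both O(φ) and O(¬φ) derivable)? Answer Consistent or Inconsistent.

Consistent

Premise 7 is O(stow_gear → issue_refund), but O(stow_gear) is not derivable from the premises, so it does not yield O(issue_refund).
So O(issue_refund) is not derivable, and the apparent clash with O(¬issue_refund) does not arise.
A world satisfying every obligation exists (e.g. delete_budget=false, issue_refund=false, reconcile_disclosure=false, recuse_self=true, rotate_keys=true, seal_envelope=false, sound_alarm=false, stow_gear=false); no atom is both obligatory and forbidden, so the set is consistent.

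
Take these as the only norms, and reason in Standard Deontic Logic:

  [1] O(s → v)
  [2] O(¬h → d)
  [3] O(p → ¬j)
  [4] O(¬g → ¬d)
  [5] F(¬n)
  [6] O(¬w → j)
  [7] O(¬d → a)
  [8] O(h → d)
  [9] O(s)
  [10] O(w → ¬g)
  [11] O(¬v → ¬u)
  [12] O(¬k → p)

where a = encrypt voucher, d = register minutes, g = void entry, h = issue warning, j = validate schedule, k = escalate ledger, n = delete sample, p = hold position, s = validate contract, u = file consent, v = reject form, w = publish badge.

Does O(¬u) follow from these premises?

Premise 11 is O(¬v → ¬u), but O(¬v) is not derivable from the premises, so it does not yield O(¬u).
No other premise forces O(¬u). An ideal world satisfying every premise can still have ¬u false, so O(¬u) is not derivable.

No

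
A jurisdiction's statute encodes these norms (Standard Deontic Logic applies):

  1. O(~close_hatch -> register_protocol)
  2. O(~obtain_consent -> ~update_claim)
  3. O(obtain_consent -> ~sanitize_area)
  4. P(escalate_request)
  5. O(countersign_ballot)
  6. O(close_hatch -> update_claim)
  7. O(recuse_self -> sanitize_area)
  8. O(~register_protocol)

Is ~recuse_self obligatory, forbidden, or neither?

From premise 8 we have O(~register_protocol).
Premise 1 is O(~close_hatch -> register_protocol); contrapositively O(~register_protocol -> close_hatch). Since O(~register_protocol) holds, K gives O(close_hatch).
From O(close_hatch) and premise 6, O(close_hatch -> update_claim), we obtain O(update_claim).
The contrapositive of premise 2 (O(~obtain_consent -> ~update_claim)) is O(update_claim -> obtain_consent), and O(update_claim) is already established, so O(obtain_consent).
Applying K to premise 3 (O(obtain_consent -> ~sanitize_area)) and O(obtain_consent) yields O(~sanitize_area).
The contrapositive of premise 7 (O(recuse_self -> sanitize_area)) is O(~sanitize_area -> ~recuse_self), and O(~sanitize_area) is already established, so O(~recuse_self).
Premises 4, 5 do not contribute to this derivation.
Hence ~recuse_self is obligatory.

Obligatory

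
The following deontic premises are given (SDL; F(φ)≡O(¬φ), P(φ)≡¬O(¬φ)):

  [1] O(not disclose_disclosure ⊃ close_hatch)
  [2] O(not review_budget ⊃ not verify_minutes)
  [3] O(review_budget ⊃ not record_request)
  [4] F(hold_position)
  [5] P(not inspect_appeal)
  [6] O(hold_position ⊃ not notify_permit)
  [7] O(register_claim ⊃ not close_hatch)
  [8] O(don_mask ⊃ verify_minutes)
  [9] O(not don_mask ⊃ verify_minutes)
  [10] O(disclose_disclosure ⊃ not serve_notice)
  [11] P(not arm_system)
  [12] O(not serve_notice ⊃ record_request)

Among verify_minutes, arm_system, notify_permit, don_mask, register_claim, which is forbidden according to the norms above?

Premises 8 and 9 are O(don_mask ⊃ verify_minutes) and O(not don_mask ⊃ verify_minutes); every ideal world satisfies don_mask or not don_mask, so in either case verify_minutes holds — hence O(verify_minutes).
Premise 2 is O(not review_budget ⊃ not verify_minutes); contrapositively O(verify_minutes ⊃ review_budget). Since O(verify_minutes) holds, K gives O(review_budget).
Premise 3 is O(review_budget ⊃ not record_request); since O(review_budget), deontic closure gives O(not record_request).
The contrapositive of premise 12 (O(not serve_notice ⊃ record_request)) is O(not record_request ⊃ serve_notice), and O(not record_request) is already established, so O(serve_notice).
Premise 10, O(disclose_disclosure ⊃ not serve_notice), contraposes to O(serve_notice ⊃ not disclose_disclosure); with O(serve_notice) we get O(not disclose_disclosure).
Applying K to premise 1 (O(not disclose_disclosure ⊃ close_hatch)) and O(not disclose_disclosure) yields O(close_hatch).
Premise 7, O(register_claim ⊃ not close_hatch), contraposes to O(close_hatch ⊃ not register_claim); with O(close_hatch) we get O(not register_claim).
So O(not register_claim) holds, i.e. register_claim is forbidden. None of the other listed options is forbidden under the premises.

register_claim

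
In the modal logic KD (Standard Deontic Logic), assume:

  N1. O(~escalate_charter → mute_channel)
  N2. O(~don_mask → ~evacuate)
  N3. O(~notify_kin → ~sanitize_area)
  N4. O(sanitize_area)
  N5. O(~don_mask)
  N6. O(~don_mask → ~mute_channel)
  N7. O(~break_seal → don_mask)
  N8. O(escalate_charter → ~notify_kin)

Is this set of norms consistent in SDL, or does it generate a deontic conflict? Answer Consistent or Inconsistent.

Inconsistent

From premise 4 we have O(sanitize_area).
Premise 3, O(~notify_kin → ~sanitize_area), contraposes to O(sanitize_area → notify_kin); with O(sanitize_area) we get O(notify_kin).
Premise 8, O(escalate_charter → ~notify_kin), contraposes to O(notify_kin → ~escalate_charter); with O(notify_kin) we get O(~escalate_charter).
From O(~escalate_charter) and premise 1, O(~escalate_charter → mute_channel), we obtain O(mute_channel).
Premise 6, O(~don_mask → ~mute_channel), contraposes to O(mute_channel → don_mask); with O(mute_channel) we get O(don_mask).
Yet premise 5 states O(~don_mask).
We now have both O(don_mask) and O(~don_mask) — don_mask is simultaneously obligatory and forbidden, violating the D-axiom.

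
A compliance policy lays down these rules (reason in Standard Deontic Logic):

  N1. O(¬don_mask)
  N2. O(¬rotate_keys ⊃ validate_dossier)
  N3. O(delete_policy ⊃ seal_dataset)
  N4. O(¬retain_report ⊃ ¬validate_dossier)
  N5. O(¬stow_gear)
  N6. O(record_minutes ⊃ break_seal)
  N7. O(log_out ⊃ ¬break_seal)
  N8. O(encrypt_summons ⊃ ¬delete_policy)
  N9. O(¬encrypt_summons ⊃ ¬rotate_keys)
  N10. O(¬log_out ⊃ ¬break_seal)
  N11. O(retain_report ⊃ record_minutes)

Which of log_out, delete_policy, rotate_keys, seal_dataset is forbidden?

By case analysis on log_out: premise 7 gives O(log_out ⊃ ¬break_seal) and premise 10 gives O(¬log_out ⊃ ¬break_seal), so O(¬break_seal) either way.
The contrapositive of premise 6 (O(record_minutes ⊃ break_seal)) is O(¬break_seal ⊃ ¬record_minutes), and O(¬break_seal) is already established, so O(¬record_minutes).
Premise 11, O(retain_report ⊃ record_minutes), contraposes to O(¬record_minutes ⊃ ¬retain_report); with O(¬record_minutes) we get O(¬retain_report).
From O(¬retain_report) and premise 4, O(¬retain_report ⊃ ¬validate_dossier), we obtain O(¬validate_dossier).
The contrapositive of premise 2 (O(¬rotate_keys ⊃ validate_dossier)) is O(¬validate_dossier ⊃ rotate_keys), and O(¬validate_dossier) is already established, so O(rotate_keys).
Premise 9 is O(¬encrypt_summons ⊃ ¬rotate_keys); contrapositively O(rotate_keys ⊃ encrypt_summons). Since O(rotate_keys) holds, K gives O(encrypt_summons).
With premise 8, O(encrypt_summons ⊃ ¬delete_policy), the K-axiom yields O(¬delete_policy).
So O(¬delete_policy) holds, i.e. delete_policy is forbidden. None of the other listed options is forbidden under the premises.

delete_policy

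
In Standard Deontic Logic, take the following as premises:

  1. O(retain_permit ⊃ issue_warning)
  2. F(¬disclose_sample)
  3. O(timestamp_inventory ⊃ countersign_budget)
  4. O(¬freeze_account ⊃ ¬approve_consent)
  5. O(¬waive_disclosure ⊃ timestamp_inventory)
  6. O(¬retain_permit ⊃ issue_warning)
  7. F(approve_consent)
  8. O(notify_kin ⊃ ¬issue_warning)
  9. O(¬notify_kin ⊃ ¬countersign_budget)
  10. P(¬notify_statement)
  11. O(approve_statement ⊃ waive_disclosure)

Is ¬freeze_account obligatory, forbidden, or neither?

Premise 4 is O(¬freeze_account ⊃ ¬approve_consent); even if O(¬approve_consent) held, inferring O(¬freeze_account) would be affirming the consequent — invalid.
No premise or chain of K-axiom applications forces O(¬freeze_account), and none forces O(freeze_account). So ¬freeze_account is neither obligatory nor forbidden under these norms.

Neither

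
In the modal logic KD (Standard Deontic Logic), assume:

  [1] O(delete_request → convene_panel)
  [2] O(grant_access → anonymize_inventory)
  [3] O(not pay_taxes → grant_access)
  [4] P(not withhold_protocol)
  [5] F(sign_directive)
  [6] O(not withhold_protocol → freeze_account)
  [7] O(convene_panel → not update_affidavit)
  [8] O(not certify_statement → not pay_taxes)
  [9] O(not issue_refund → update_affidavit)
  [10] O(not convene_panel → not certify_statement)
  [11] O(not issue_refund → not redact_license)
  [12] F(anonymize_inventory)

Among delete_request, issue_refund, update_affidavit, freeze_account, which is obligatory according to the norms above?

Premise 12 is F(anonymize_inventory), i.e. O(not anonymize_inventory).
Premise 2 is O(grant_access → anonymize_inventory); contrapositively O(not anonymize_inventory → not grant_access). Since O(not anonymize_inventory) holds, K gives O(not grant_access).
Premise 3, O(not pay_taxes → grant_access), contraposes to O(not grant_access → pay_taxes); with O(not grant_access) we get O(pay_taxes).
Premise 8 is O(not certify_statement → not pay_taxes); contrapositively O(pay_taxes → certify_statement). Since O(pay_taxes) holds, K gives O(certify_statement).
Premise 10 is O(not convene_panel → not certify_statement); contrapositively O(certify_statement → convene_panel). Since O(certify_statement) holds, K gives O(convene_panel).
Applying K to premise 7 (O(convene_panel → not update_affidavit)) and O(convene_panel) yields O(not update_affidavit).
Premise 9 is O(not issue_refund → update_affidavit); contrapositively O(not update_affidavit → issue_refund). Since O(not update_affidavit) holds, K gives O(issue_refund).
So O(issue_refund) holds — issue_refund is obligatory. None of the other listed options is made obligatory by any chain of premises.

issue_refund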